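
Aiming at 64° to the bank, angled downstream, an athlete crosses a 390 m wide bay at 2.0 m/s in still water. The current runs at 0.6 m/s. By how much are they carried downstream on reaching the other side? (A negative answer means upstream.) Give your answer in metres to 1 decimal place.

Perpendicular speed = 1.798 m/s; crossing time = 390 / 1.798 = 216.957 s.
Net downstream speed = 1.477 m/s.
Drift = 1.477 × 216.957 = 320.390 m (downstream).

320.4 m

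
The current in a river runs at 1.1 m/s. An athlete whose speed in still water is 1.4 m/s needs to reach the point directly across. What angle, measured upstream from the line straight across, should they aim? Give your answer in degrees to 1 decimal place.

51.8°

To cancel the current, the upstream component of the athlete's velocity must equal the flow: 1.4 sin θ = 1.1.
sin θ = 1.1 / 1.4 = 0.7857.
θ = arcsin(0.7857) = 51.787°.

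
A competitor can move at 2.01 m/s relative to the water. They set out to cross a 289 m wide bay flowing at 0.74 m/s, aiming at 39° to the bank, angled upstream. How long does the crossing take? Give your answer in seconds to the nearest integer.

The component of the competitor's velocity perpendicular to the bank is 2.01 × sin 39° = 1.265 m/s.
Only the cross-stream component determines the crossing time; the current contributes nothing perpendicular to the bank.
Time = 289 / 1.265 = 228.470 s.

228 s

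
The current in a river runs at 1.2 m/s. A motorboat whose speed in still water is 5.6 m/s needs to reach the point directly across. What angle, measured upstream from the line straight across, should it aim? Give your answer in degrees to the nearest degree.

12°

To cancel the current, the upstream component of the motorboat's velocity must equal the flow: 5.6 sin θ = 1.2.
sin θ = 1.2 / 5.6 = 0.2143.
θ = arcsin(0.2143) = 12.374°.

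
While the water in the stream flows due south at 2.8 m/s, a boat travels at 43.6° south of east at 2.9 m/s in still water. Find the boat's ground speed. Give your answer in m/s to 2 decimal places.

5.24 m/s

Taking east as x and north as y: velocity relative to the water = (2.100, -2.000) m/s; the water relative to ground = (0.000, -2.800) m/s.
Velocity relative to ground = (2.100, -2.000) + (0.000, -2.800) = (2.100, -4.800) m/s.
Speed = |(2.100, -4.800)| = 5.239 m/s.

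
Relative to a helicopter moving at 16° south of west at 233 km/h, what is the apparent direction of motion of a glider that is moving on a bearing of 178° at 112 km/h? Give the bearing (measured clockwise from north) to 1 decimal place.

101.8°

Taking east as x and north as y: glider velocity = (3.909, -111.932) km/h; helicopter velocity = (-223.974, -64.224) km/h.
Velocity of glider relative to helicopter = (3.909, -111.932) − (-223.974, -64.224) = (227.883, -47.708) km/h.
Bearing = atan2(227.88, -47.71) = 101.82° clockwise from north.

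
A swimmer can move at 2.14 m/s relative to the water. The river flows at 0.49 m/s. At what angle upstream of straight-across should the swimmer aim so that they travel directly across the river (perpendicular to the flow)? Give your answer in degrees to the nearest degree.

To cancel the current, the upstream component of the swimmer's velocity must equal the flow: 2.14 sin θ = 0.49.
sin θ = 0.49 / 2.14 = 0.2290.
θ = arcsin(0.2290) = 13.237°.

13°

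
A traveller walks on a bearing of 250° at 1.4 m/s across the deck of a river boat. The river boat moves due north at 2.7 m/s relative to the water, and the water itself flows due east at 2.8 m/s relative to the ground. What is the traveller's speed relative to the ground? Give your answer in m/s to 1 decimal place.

2.7 m/s

In east/north components (m/s): traveller relative to river boat = (-1.316, -0.479); river boat relative to water = (0.000, 2.700); water relative to ground = (2.800, 0.000).
Sum = (1.484, 2.221) m/s.
Speed = |(1.484, 2.221)| = 2.672 m/s.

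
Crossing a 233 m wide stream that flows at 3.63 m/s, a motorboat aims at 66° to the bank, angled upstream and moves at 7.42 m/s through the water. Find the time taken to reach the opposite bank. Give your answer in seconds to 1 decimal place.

34.4 s

The component of the motorboat's velocity perpendicular to the bank is 7.42 × sin 66° = 6.779 m/s.
The current is parallel to the bank, so it does not affect the crossing time.
Time = 233 / 6.779 = 34.373 s.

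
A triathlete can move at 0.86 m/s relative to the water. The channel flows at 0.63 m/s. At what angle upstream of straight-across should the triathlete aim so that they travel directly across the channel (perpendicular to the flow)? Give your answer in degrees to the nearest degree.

To cancel the current, the upstream component of the triathlete's velocity must equal the flow: 0.86 sin θ = 0.63.
sin θ = 0.63 / 0.86 = 0.7326.
θ = arcsin(0.7326) = 47.101°.

47°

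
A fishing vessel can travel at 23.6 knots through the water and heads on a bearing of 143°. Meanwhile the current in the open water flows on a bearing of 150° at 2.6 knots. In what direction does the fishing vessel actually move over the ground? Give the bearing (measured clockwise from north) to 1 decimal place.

143.7°

Taking east as x and north as y: velocity relative to the water = (14.203, -18.848) knots; the water relative to ground = (1.300, -2.252) knots.
Velocity relative to ground = (14.203, -18.848) + (1.300, -2.252) = (15.503, -21.099) knots.
Bearing = atan2(15.50, -21.10) = 143.69° clockwise from north.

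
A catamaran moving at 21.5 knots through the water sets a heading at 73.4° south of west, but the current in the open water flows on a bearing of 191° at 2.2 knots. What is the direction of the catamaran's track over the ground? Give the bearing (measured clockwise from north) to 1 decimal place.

Taking east as x and north as y: velocity relative to the water = (-6.142, -20.604) knots; the water relative to ground = (-0.420, -2.160) knots.
Velocity relative to ground = (-6.142, -20.604) + (-0.420, -2.160) = (-6.562, -22.764) knots.
Bearing = atan2(-6.56, -22.76) = 196.08° clockwise from north.

196.1°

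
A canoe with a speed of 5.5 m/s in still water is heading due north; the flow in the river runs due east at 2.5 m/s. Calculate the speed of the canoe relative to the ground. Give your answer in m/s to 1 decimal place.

Taking east as x and north as y: velocity relative to the water = (0.000, 5.500) m/s; the water relative to ground = (2.500, 0.000) m/s.
Velocity relative to ground = (0.000, 5.500) + (2.500, 0.000) = (2.500, 5.500) m/s.
Speed = |(2.500, 5.500)| = 6.042 m/s.

6.0 m/s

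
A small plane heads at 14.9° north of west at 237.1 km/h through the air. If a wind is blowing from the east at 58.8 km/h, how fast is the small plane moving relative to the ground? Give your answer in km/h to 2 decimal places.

Taking east as x and north as y: velocity relative to the air = (-229.128, 60.966) km/h; the air relative to ground = (-58.800, 0.000) km/h.
Velocity relative to ground = (-229.128, 60.966) + (-58.800, 0.000) = (-287.928, 60.966) km/h.
Speed = |(-287.928, 60.966)| = 294.312 km/h.

294.31 km/h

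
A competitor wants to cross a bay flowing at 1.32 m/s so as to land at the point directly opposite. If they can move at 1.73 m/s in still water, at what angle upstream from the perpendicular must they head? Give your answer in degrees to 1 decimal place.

To cancel the current, the upstream component of the competitor's velocity must equal the flow: 1.73 sin θ = 1.32.
sin θ = 1.32 / 1.73 = 0.7630.
θ = arcsin(0.7630) = 49.730°.

49.7°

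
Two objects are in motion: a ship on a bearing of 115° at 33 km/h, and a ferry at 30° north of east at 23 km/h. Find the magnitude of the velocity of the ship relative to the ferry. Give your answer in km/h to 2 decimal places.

27.34 km/h

Taking east as x and north as y: ship velocity = (29.908, -13.946) km/h; ferry velocity = (19.919, 11.500) km/h.
Velocity of ship relative to ferry = (29.908, -13.946) − (19.919, 11.500) = (9.990, -25.446) km/h.
Magnitude = |(9.990, -25.446)| = 27.337 km/h.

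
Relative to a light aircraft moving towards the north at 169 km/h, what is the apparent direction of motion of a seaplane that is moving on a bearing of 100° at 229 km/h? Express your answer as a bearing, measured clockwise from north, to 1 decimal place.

Taking east as x and north as y: seaplane velocity = (225.521, -39.765) km/h; light aircraft velocity = (0.000, 169.000) km/h.
Velocity of seaplane relative to light aircraft = (225.521, -39.765) − (0.000, 169.000) = (225.521, -208.765) km/h.
Bearing = atan2(225.52, -208.77) = 132.79° clockwise from north.

132.8°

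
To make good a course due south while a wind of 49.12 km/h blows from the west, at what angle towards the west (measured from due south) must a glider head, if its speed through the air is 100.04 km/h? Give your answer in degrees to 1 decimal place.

The wind pushes perpendicular to the desired track; the heading must have a component into the wind equal to 49.12 km/h: 100.04 sin θ = 49.12.
sin θ = 0.4910, so θ = 29.407°.

29.4°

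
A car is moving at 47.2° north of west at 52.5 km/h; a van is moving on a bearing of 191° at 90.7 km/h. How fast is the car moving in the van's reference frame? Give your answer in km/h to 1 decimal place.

Taking east as x and north as y: car velocity = (-35.671, 38.521) km/h; van velocity = (-17.306, -89.034) km/h.
Velocity of car relative to van = (-35.671, 38.521) − (-17.306, -89.034) = (-18.364, 127.554) km/h.
Magnitude = |(-18.364, 127.554)| = 128.870 km/h.

128.9 km/h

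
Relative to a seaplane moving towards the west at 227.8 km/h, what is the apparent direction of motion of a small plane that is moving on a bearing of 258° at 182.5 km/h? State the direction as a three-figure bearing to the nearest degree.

Taking east as x and north as y: small plane velocity = (-178.512, -37.944) km/h; seaplane velocity = (-227.800, 0.000) km/h.
Velocity of small plane relative to seaplane = (-178.512, -37.944) − (-227.800, 0.000) = (49.288, -37.944) km/h.
Bearing = atan2(49.29, -37.94) = 127.59° clockwise from north.

128°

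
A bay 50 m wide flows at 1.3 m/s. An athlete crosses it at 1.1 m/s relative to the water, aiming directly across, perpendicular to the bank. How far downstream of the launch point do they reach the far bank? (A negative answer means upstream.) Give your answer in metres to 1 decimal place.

Perpendicular speed = 1.100 m/s; crossing time = 50 / 1.100 = 45.455 s.
Net downstream speed = 1.300 m/s.
Drift = 1.300 × 45.455 = 59.091 m (downstream).

59.1 m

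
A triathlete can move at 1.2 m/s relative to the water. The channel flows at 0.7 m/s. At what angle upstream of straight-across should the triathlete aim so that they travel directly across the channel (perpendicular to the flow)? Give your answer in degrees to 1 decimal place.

35.7°

To cancel the current, the upstream component of the triathlete's velocity must equal the flow: 1.2 sin θ = 0.7.
sin θ = 0.7 / 1.2 = 0.5833.
θ = arcsin(0.5833) = 35.685°.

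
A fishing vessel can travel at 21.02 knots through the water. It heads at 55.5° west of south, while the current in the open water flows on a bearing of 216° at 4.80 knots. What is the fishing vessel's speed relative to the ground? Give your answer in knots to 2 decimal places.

25.59 knots

Taking east as x and north as y: velocity relative to the water = (-17.323, -11.906) knots; the water relative to ground = (-2.821, -3.883) knots.
Velocity relative to ground = (-17.323, -11.906) + (-2.821, -3.883) = (-20.145, -15.789) knots.
Speed = |(-20.145, -15.789)| = 25.595 knots.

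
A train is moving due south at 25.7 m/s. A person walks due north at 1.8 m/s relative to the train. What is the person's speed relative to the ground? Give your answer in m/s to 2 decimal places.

23.90 m/s

Taking east as x and north as y: train velocity = (0.000, -25.700) m/s; person velocity relative to train = (0.000, 1.800) m/s.
Velocity relative to ground = (0.000, -25.700) + (0.000, 1.800) = (0.000, -23.900) m/s.
Speed = |(0.000, -23.900)| = 23.900 m/s.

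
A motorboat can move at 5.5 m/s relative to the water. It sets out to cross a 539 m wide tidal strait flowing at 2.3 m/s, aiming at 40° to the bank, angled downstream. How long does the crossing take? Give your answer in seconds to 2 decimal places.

152.46 s

The component of the motorboat's velocity perpendicular to the bank is 5.5 × sin 40° = 3.535 m/s.
The flow acts along the bank and has no component across it.
Time = 539 / 3.535 = 152.461 s.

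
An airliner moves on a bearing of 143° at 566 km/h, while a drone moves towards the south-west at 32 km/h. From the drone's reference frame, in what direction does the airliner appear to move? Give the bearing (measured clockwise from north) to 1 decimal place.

139.8°

Taking east as x and north as y: airliner velocity = (340.627, -452.028) km/h; drone velocity = (-22.627, -22.627) km/h.
Velocity of airliner relative to drone = (340.627, -452.028) − (-22.627, -22.627) = (363.255, -429.400) km/h.
Bearing = atan2(363.25, -429.40) = 139.77° clockwise from north.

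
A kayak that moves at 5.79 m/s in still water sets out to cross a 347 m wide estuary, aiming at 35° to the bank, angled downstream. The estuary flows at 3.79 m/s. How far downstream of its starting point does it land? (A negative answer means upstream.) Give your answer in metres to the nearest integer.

892 m

Perpendicular speed = 3.321 m/s; crossing time = 347 / 3.321 = 104.486 s.
Net downstream speed = 8.533 m/s.
Drift = 8.533 × 104.486 = 891.571 m (downstream).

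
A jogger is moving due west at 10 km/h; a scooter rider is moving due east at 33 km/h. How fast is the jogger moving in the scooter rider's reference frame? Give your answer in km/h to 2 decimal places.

Taking east as x and north as y: jogger velocity = (-10.000, 0.000) km/h; scooter rider velocity = (33.000, 0.000) km/h.
Velocity of jogger relative to scooter rider = (-10.000, 0.000) − (33.000, 0.000) = (-43.000, 0.000) km/h.
Magnitude = |(-43.000, 0.000)| = 43.000 km/h.

43.00 km/h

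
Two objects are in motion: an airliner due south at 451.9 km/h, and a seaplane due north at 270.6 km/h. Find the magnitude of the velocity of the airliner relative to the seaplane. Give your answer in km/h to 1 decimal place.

Taking east as x and north as y: airliner velocity = (0.000, -451.900) km/h; seaplane velocity = (0.000, 270.600) km/h.
Velocity of airliner relative to seaplane = (0.000, -451.900) − (0.000, 270.600) = (0.000, -722.500) km/h.
Magnitude = |(0.000, -722.500)| = 722.500 km/h.

722.5 km/h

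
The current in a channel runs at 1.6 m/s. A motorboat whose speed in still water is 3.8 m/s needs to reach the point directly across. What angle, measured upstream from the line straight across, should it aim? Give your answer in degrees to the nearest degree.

25°

To cancel the current, the upstream component of the motorboat's velocity must equal the flow: 3.8 sin θ = 1.6.
sin θ = 1.6 / 3.8 = 0.4211.
θ = arcsin(0.4211) = 24.901°.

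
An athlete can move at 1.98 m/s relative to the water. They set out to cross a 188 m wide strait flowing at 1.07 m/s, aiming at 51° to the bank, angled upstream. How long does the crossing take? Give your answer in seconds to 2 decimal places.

The component of the athlete's velocity perpendicular to the bank is 1.98 × sin 51° = 1.539 m/s.
The current is parallel to the bank, so it does not affect the crossing time.
Time = 188 / 1.539 = 122.177 s.

122.18 s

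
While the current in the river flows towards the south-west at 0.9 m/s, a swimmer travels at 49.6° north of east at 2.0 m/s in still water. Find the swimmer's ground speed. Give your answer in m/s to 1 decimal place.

Taking east as x and north as y: velocity relative to the water = (1.296, 1.523) m/s; the water relative to ground = (-0.636, -0.636) m/s.
Velocity relative to ground = (1.296, 1.523) + (-0.636, -0.636) = (0.660, 0.887) m/s.
Speed = |(0.660, 0.887)| = 1.105 m/s.

1.1 m/s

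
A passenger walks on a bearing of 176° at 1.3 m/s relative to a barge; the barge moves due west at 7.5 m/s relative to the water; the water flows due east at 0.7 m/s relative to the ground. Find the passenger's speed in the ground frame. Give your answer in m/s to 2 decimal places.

6.83 m/s

In east/north components (m/s): passenger relative to barge = (0.091, -1.297); barge relative to water = (-7.500, 0.000); water relative to ground = (0.700, 0.000).
Sum = (-6.709, -1.297) m/s.
Speed = |(-6.709, -1.297)| = 6.833 m/s.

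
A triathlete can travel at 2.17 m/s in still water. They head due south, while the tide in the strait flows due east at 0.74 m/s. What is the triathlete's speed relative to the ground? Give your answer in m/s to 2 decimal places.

Taking east as x and north as y: velocity relative to the water = (0.000, -2.170) m/s; the water relative to ground = (0.740, 0.000) m/s.
Velocity relative to ground = (0.000, -2.170) + (0.740, 0.000) = (0.740, -2.170) m/s.
Speed = |(0.740, -2.170)| = 2.293 m/s.

2.29 m/s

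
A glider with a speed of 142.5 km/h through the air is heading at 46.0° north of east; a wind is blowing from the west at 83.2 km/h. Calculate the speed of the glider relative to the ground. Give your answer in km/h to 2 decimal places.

209.05 km/h

Taking east as x and north as y: velocity relative to the air = (98.989, 102.506) km/h; the air relative to ground = (83.200, 0.000) km/h.
Velocity relative to ground = (98.989, 102.506) + (83.200, 0.000) = (182.189, 102.506) km/h.
Speed = |(182.189, 102.506)| = 209.046 km/h.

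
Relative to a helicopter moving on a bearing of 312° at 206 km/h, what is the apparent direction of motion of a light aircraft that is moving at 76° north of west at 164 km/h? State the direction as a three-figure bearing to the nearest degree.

Taking east as x and north as y: light aircraft velocity = (-39.675, 159.128) km/h; helicopter velocity = (-153.088, 137.841) km/h.
Velocity of light aircraft relative to helicopter = (-39.675, 159.128) − (-153.088, 137.841) = (113.413, 21.288) km/h.
Bearing = atan2(113.41, 21.29) = 79.37° clockwise from north.

079°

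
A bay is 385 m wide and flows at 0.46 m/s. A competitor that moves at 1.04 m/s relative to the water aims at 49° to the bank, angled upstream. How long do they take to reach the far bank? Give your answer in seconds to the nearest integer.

491 s

The component of the competitor's velocity perpendicular to the bank is 1.04 × sin 49° = 0.785 m/s.
The flow acts along the bank and has no component across it.
Time = 385 / 0.785 = 490.510 s.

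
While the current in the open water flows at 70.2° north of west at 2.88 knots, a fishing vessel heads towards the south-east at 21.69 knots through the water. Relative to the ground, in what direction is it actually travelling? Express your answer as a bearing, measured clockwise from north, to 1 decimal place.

131.3°

Taking east as x and north as y: velocity relative to the water = (15.337, -15.337) knots; the water relative to ground = (-0.976, 2.710) knots.
Velocity relative to ground = (15.337, -15.337) + (-0.976, 2.710) = (14.362, -12.627) knots.
Bearing = atan2(14.36, -12.63) = 131.32° clockwise from north.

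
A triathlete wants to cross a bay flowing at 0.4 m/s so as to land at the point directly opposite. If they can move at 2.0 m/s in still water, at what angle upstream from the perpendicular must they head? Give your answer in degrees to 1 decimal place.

11.5°

To cancel the current, the upstream component of the triathlete's velocity must equal the flow: 2.0 sin θ = 0.4.
sin θ = 0.4 / 2.0 = 0.2000.
θ = arcsin(0.2000) = 11.537°.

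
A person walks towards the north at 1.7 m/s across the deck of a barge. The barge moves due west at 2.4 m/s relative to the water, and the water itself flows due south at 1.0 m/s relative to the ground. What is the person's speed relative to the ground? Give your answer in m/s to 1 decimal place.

2.5 m/s

In east/north components (m/s): person relative to barge = (0.000, 1.700); barge relative to water = (-2.400, 0.000); water relative to ground = (0.000, -1.000).
Sum = (-2.400, 0.700) m/s.
Speed = |(-2.400, 0.700)| = 2.500 m/s.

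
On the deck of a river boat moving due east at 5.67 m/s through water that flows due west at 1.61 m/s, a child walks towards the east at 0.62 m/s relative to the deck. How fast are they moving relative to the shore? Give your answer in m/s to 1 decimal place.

In east/north components (m/s): child relative to river boat = (0.620, 0.000); river boat relative to water = (5.670, 0.000); water relative to ground = (-1.610, 0.000).
Sum = (4.680, 0.000) m/s.
Speed = |(4.680, 0.000)| = 4.680 m/s.

4.7 m/s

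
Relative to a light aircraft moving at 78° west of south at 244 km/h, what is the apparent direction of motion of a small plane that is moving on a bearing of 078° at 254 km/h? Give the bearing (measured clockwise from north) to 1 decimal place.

078.0°

Taking east as x and north as y: small plane velocity = (248.449, 52.810) km/h; light aircraft velocity = (-238.668, -50.730) km/h.
Velocity of small plane relative to light aircraft = (248.449, 52.810) − (-238.668, -50.730) = (487.118, 103.540) km/h.
Bearing = atan2(487.12, 103.54) = 78.00° clockwise from north.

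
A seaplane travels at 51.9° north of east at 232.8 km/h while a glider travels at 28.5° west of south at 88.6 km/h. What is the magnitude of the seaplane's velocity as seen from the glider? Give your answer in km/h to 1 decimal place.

320.5 km/h

Taking east as x and north as y: seaplane velocity = (143.646, 183.198) km/h; glider velocity = (-42.276, -77.863) km/h.
Velocity of seaplane relative to glider = (143.646, 183.198) − (-42.276, -77.863) = (185.922, 261.062) km/h.
Magnitude = |(185.922, 261.062)| = 320.500 km/h.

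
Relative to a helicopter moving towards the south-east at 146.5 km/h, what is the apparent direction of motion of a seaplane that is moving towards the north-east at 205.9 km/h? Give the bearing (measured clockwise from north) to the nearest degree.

Taking east as x and north as y: seaplane velocity = (145.593, 145.593) km/h; helicopter velocity = (103.591, -103.591) km/h.
Velocity of seaplane relative to helicopter = (145.593, 145.593) − (103.591, -103.591) = (42.002, 249.184) km/h.
Bearing = atan2(42.00, 249.18) = 9.57° clockwise from north.

010°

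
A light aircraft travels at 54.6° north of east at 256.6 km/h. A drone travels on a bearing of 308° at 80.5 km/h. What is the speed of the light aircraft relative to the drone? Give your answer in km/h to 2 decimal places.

Taking east as x and north as y: light aircraft velocity = (148.644, 209.162) km/h; drone velocity = (-63.435, 49.561) km/h.
Velocity of light aircraft relative to drone = (148.644, 209.162) − (-63.435, 49.561) = (212.078, 159.601) km/h.
Magnitude = |(212.078, 159.601)| = 265.424 km/h.

265.42 km/h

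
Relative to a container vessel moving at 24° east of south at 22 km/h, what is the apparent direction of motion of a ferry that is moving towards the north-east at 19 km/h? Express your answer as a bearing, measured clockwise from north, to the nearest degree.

Taking east as x and north as y: ferry velocity = (13.435, 13.435) km/h; container vessel velocity = (8.948, -20.098) km/h.
Velocity of ferry relative to container vessel = (13.435, 13.435) − (8.948, -20.098) = (4.487, 33.533) km/h.
Bearing = atan2(4.49, 33.53) = 7.62° clockwise from north.

008°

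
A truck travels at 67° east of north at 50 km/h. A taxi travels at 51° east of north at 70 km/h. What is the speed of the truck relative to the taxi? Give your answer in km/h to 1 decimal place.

25.9 km/h

Taking east as x and north as y: truck velocity = (46.025, 19.537) km/h; taxi velocity = (54.400, 44.052) km/h.
Velocity of truck relative to taxi = (46.025, 19.537) − (54.400, 44.052) = (-8.375, -24.516) km/h.
Magnitude = |(-8.375, -24.516)| = 25.907 km/h.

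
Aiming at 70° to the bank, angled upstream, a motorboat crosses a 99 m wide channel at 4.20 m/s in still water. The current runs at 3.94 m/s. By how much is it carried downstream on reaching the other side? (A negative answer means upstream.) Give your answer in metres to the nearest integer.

Perpendicular speed = 3.947 m/s; crossing time = 99 / 3.947 = 25.084 s.
Net downstream speed = 2.504 m/s.
Drift = 2.504 × 25.084 = 62.799 m (downstream).

63 m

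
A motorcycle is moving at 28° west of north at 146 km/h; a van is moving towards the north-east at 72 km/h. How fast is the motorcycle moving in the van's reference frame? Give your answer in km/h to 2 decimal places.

142.66 km/h

Taking east as x and north as y: motorcycle velocity = (-68.543, 128.910) km/h; van velocity = (50.912, 50.912) km/h.
Velocity of motorcycle relative to van = (-68.543, 128.910) − (50.912, 50.912) = (-119.455, 77.999) km/h.
Magnitude = |(-119.455, 77.999)| = 142.665 km/h.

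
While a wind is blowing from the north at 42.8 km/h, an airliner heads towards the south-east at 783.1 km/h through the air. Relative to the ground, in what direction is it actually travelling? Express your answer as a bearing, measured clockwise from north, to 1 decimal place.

137.1°

Taking east as x and north as y: velocity relative to the air = (553.735, -553.735) km/h; the air relative to ground = (0.000, -42.800) km/h.
Velocity relative to ground = (553.735, -553.735) + (0.000, -42.800) = (553.735, -596.535) km/h.
Bearing = atan2(553.74, -596.54) = 137.13° clockwise from north.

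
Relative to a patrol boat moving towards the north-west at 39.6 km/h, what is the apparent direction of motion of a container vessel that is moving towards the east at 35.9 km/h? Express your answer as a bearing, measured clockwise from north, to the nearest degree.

114°

Taking east as x and north as y: container vessel velocity = (35.900, 0.000) km/h; patrol boat velocity = (-28.001, 28.001) km/h.
Velocity of container vessel relative to patrol boat = (35.900, 0.000) − (-28.001, 28.001) = (63.901, -28.001) km/h.
Bearing = atan2(63.90, -28.00) = 113.66° clockwise from north.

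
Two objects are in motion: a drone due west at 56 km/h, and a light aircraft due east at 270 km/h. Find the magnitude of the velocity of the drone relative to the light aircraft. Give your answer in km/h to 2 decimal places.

Taking east as x and north as y: drone velocity = (-56.000, 0.000) km/h; light aircraft velocity = (270.000, 0.000) km/h.
Velocity of drone relative to light aircraft = (-56.000, 0.000) − (270.000, 0.000) = (-326.000, 0.000) km/h.
Magnitude = |(-326.000, 0.000)| = 326.000 km/h.

326.00 km/h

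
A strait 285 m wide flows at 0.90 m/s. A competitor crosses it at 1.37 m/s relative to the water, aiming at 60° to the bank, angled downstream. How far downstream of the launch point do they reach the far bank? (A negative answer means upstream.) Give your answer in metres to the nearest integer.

Perpendicular speed = 1.186 m/s; crossing time = 285 / 1.186 = 240.211 s.
Net downstream speed = 1.585 m/s.
Drift = 1.585 × 240.211 = 380.735 m (downstream).

381 m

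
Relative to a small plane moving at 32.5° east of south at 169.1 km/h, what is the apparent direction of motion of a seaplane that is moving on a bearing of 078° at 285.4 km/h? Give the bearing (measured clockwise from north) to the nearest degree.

043°

Taking east as x and north as y: seaplane velocity = (279.163, 59.338) km/h; small plane velocity = (90.857, -142.617) km/h.
Velocity of seaplane relative to small plane = (279.163, 59.338) − (90.857, -142.617) = (188.306, 201.955) km/h.
Bearing = atan2(188.31, 201.96) = 43.00° clockwise from north.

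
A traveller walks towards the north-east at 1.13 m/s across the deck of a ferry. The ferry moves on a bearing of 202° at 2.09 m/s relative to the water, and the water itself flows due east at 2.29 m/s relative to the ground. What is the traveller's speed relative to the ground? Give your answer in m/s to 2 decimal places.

In east/north components (m/s): traveller relative to ferry = (0.799, 0.799); ferry relative to water = (-0.783, -1.938); water relative to ground = (2.290, 0.000).
Sum = (2.306, -1.139) m/s.
Speed = |(2.306, -1.139)| = 2.572 m/s.

2.57 m/s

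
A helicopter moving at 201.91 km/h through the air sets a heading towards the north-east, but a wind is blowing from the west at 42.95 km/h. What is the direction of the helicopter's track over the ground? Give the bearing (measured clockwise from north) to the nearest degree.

052°

Taking east as x and north as y: velocity relative to the air = (142.772, 142.772) km/h; the air relative to ground = (42.950, 0.000) km/h.
Velocity relative to ground = (142.772, 142.772) + (42.950, 0.000) = (185.722, 142.772) km/h.
Bearing = atan2(185.72, 142.77) = 52.45° clockwise from north.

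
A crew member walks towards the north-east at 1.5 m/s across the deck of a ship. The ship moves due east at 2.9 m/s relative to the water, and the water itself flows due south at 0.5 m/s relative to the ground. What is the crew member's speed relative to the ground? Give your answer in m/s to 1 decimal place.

4.0 m/s

In east/north components (m/s): crew member relative to ship = (1.061, 1.061); ship relative to water = (2.900, 0.000); water relative to ground = (0.000, -0.500).
Sum = (3.961, 0.561) m/s.
Speed = |(3.961, 0.561)| = 4.000 m/s.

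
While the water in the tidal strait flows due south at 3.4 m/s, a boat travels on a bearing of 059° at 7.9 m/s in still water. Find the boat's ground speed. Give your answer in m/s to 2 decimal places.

6.80 m/s

Taking east as x and north as y: velocity relative to the water = (6.772, 4.069) m/s; the water relative to ground = (0.000, -3.400) m/s.
Velocity relative to ground = (6.772, 4.069) + (0.000, -3.400) = (6.772, 0.669) m/s.
Speed = |(6.772, 0.669)| = 6.805 m/s.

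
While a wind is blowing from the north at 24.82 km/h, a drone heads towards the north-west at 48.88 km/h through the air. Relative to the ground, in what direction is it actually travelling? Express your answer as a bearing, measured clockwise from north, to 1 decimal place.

Taking east as x and north as y: velocity relative to the air = (-34.563, 34.563) km/h; the air relative to ground = (0.000, -24.820) km/h.
Velocity relative to ground = (-34.563, 34.563) + (0.000, -24.820) = (-34.563, 9.743) km/h.
Bearing = atan2(-34.56, 9.74) = 285.74° clockwise from north.

285.7°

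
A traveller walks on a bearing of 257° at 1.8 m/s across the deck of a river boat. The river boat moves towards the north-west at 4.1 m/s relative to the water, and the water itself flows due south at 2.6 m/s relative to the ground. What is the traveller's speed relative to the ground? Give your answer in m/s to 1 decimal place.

4.7 m/s

In east/north components (m/s): traveller relative to river boat = (-1.754, -0.405); river boat relative to water = (-2.899, 2.899); water relative to ground = (0.000, -2.600).
Sum = (-4.653, -0.106) m/s.
Speed = |(-4.653, -0.106)| = 4.654 m/s.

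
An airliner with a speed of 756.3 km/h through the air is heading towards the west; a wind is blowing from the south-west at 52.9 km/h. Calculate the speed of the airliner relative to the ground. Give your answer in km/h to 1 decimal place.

719.9 km/h

Taking east as x and north as y: velocity relative to the air = (-756.300, 0.000) km/h; the air relative to ground = (37.406, 37.406) km/h.
Velocity relative to ground = (-756.300, 0.000) + (37.406, 37.406) = (-718.894, 37.406) km/h.
Speed = |(-718.894, 37.406)| = 719.867 km/h.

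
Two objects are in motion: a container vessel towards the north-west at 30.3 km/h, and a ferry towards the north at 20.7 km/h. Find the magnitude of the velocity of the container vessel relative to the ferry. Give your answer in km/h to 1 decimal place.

21.4 km/h

Taking east as x and north as y: container vessel velocity = (-21.425, 21.425) km/h; ferry velocity = (0.000, 20.700) km/h.
Velocity of container vessel relative to ferry = (-21.425, 21.425) − (0.000, 20.700) = (-21.425, 0.725) km/h.
Magnitude = |(-21.425, 0.725)| = 21.438 km/h.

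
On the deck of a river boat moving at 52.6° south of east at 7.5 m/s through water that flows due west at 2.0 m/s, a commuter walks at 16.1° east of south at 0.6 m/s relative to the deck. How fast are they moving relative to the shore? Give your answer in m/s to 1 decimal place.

In east/north components (m/s): commuter relative to river boat = (0.166, -0.576); river boat relative to water = (4.555, -5.958); water relative to ground = (-2.000, 0.000).
Sum = (2.722, -6.535) m/s.
Speed = |(2.722, -6.535)| = 7.079 m/s.

7.1 m/s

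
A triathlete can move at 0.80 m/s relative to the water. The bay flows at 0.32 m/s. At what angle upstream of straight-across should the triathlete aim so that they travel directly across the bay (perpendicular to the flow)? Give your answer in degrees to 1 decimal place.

To cancel the current, the upstream component of the triathlete's velocity must equal the flow: 0.80 sin θ = 0.32.
sin θ = 0.32 / 0.80 = 0.4000.
θ = arcsin(0.4000) = 23.578°.

23.6°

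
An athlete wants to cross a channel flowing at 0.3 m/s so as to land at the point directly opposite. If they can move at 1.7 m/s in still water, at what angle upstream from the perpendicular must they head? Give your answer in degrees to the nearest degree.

10°

To cancel the current, the upstream component of the athlete's velocity must equal the flow: 1.7 sin θ = 0.3.
sin θ = 0.3 / 1.7 = 0.1765.
θ = arcsin(0.1765) = 10.164°.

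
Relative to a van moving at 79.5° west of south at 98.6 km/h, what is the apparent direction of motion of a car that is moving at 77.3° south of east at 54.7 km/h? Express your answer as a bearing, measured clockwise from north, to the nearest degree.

Taking east as x and north as y: car velocity = (12.026, -53.362) km/h; van velocity = (-96.949, -17.968) km/h.
Velocity of car relative to van = (12.026, -53.362) − (-96.949, -17.968) = (108.975, -35.393) km/h.
Bearing = atan2(108.97, -35.39) = 107.99° clockwise from north.

108°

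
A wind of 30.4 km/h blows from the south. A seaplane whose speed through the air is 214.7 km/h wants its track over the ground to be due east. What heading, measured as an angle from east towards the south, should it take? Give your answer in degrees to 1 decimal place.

8.1°

The wind pushes perpendicular to the desired track; the heading must have a component into the wind equal to 30.4 km/h: 214.7 sin θ = 30.4.
sin θ = 0.1416, so θ = 8.140°.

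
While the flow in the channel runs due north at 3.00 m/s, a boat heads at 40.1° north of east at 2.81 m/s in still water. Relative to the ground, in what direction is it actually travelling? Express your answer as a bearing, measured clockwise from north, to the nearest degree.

024°

Taking east as x and north as y: velocity relative to the water = (2.149, 1.810) m/s; the water relative to ground = (0.000, 3.000) m/s.
Velocity relative to ground = (2.149, 1.810) + (0.000, 3.000) = (2.149, 4.810) m/s.
Bearing = atan2(2.15, 4.81) = 24.08° clockwise from north.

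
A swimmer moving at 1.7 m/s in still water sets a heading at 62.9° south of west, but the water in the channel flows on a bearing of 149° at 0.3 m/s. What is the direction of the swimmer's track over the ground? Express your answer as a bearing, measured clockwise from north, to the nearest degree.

199°

Taking east as x and north as y: velocity relative to the water = (-0.774, -1.513) m/s; the water relative to ground = (0.155, -0.257) m/s.
Velocity relative to ground = (-0.774, -1.513) + (0.155, -0.257) = (-0.620, -1.771) m/s.
Bearing = atan2(-0.62, -1.77) = 199.30° clockwise from north.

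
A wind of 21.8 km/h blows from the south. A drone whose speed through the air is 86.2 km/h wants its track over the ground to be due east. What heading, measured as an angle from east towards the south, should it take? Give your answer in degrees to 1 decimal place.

14.6°

The wind pushes perpendicular to the desired track; the heading must have a component into the wind equal to 21.8 km/h: 86.2 sin θ = 21.8.
sin θ = 0.2529, so θ = 14.649°.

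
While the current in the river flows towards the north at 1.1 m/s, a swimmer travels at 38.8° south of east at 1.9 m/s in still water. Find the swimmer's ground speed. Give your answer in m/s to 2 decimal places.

1.48 m/s

Taking east as x and north as y: velocity relative to the water = (1.481, -1.191) m/s; the water relative to ground = (0.000, 1.100) m/s.
Velocity relative to ground = (1.481, -1.191) + (0.000, 1.100) = (1.481, -0.091) m/s.
Speed = |(1.481, -0.091)| = 1.484 m/s.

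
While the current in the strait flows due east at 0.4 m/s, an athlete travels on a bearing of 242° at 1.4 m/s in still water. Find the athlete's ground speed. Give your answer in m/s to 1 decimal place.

Taking east as x and north as y: velocity relative to the water = (-1.236, -0.657) m/s; the water relative to ground = (0.400, 0.000) m/s.
Velocity relative to ground = (-1.236, -0.657) + (0.400, 0.000) = (-0.836, -0.657) m/s.
Speed = |(-0.836, -0.657)| = 1.064 m/s.

1.1 m/s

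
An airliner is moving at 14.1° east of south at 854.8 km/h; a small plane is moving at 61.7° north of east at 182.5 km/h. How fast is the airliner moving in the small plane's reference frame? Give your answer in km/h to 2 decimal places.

997.19 km/h

Taking east as x and north as y: airliner velocity = (208.242, -829.047) km/h; small plane velocity = (86.521, 160.687) km/h.
Velocity of airliner relative to small plane = (208.242, -829.047) − (86.521, 160.687) = (121.721, -989.734) km/h.
Magnitude = |(121.721, -989.734)| = 997.190 km/h.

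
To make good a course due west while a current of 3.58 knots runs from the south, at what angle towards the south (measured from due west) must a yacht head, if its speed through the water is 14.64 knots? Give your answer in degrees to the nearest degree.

14°

The current pushes perpendicular to the desired track; the heading must have a component into the current equal to 3.58 knots: 14.64 sin θ = 3.58.
sin θ = 0.2445, so θ = 14.154°.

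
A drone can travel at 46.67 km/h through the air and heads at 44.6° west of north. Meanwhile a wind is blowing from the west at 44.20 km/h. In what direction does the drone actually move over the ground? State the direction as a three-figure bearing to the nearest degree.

019°

Taking east as x and north as y: velocity relative to the air = (-32.769, 33.230) km/h; the air relative to ground = (44.200, 0.000) km/h.
Velocity relative to ground = (-32.769, 33.230) + (44.200, 0.000) = (11.431, 33.230) km/h.
Bearing = atan2(11.43, 33.23) = 18.98° clockwise from north.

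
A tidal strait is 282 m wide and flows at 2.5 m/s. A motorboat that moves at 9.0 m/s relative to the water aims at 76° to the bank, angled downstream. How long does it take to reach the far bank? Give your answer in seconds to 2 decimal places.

The component of the motorboat's velocity perpendicular to the bank is 9.0 × sin 76° = 8.733 m/s.
The flow acts along the bank and has no component across it.
Time = 282 / 8.733 = 32.293 s.

32.29 s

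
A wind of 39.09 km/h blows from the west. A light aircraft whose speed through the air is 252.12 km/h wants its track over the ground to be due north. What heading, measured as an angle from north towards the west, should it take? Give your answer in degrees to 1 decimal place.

8.9°

The wind pushes perpendicular to the desired track; the heading must have a component into the wind equal to 39.09 km/h: 252.12 sin θ = 39.09.
sin θ = 0.1550, so θ = 8.919°.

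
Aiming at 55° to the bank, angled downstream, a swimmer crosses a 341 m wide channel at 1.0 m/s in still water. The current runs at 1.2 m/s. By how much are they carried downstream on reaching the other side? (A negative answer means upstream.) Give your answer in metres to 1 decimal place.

738.3 m

Perpendicular speed = 0.819 m/s; crossing time = 341 / 0.819 = 416.284 s.
Net downstream speed = 1.774 m/s.
Drift = 1.774 × 416.284 = 738.312 m (downstream).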